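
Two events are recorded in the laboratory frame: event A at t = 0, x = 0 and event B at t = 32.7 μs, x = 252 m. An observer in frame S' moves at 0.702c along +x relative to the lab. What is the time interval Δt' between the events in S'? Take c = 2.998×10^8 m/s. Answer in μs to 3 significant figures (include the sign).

γ = 1/√(1 − 0.702²) = 1.4041
Δt' = γ(Δt − vΔx/c²) = 1.4041 × (32.7 μs − 0.702×252 m / (2.998×10^8 m/s))
= 1.4041 × (32.110 μs) = 45.1 μs

Δt' ≈ 45.1 μs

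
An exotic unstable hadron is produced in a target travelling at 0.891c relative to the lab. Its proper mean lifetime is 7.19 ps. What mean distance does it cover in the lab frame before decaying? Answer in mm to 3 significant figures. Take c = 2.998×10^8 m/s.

d ≈ 4.23 mm

γ = 1/√(1 − 0.891²) = 2.2026
Dilated lifetime: Δt = γτ₀ = 2.2026 × 7.19 ps = 15.837 ps
d = vΔt = 0.891c × 15.837 ps = 2.6712×10^8 m/s × 1.5837×10^-11 s = 4.23 mm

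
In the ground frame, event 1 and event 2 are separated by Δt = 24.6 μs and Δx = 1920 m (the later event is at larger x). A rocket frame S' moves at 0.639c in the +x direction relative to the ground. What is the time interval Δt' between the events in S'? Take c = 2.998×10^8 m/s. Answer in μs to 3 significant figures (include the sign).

Δt' ≈ 26.7 μs

γ = 1/√(1 − 0.639²) = 1.3000
Δt' = γ(Δt − vΔx/c²) = 1.3000 × (24.6 μs − 0.639×1920 m / (2.998×10^8 m/s))
= 1.3000 × (20.508 μs) = 26.7 μs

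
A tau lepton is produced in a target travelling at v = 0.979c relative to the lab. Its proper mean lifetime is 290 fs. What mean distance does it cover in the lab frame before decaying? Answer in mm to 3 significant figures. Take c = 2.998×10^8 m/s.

γ = 1/√(1 − 0.979²) = 4.9053
Dilated lifetime: Δt = γτ₀ = 4.9053 × 290 fs = 1422.5 fs
d = vΔt = 0.979c × 1422.5 fs = 2.9350×10^8 m/s × 1.4225×10^-12 s = 0.418 mm

d ≈ 0.418 mm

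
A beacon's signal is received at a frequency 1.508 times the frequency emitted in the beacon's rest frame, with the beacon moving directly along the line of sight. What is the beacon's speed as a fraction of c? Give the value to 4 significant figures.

f_obs/f_src = √((1+β)/(1−β)) = 1.508  ⇒  (1+β)/(1−β) = 2.27406
β = |1 − D²|/(1 + D²) = |1 − 2.27406|/(1 + 2.27406) = 0.3891

β ≈ 0.3891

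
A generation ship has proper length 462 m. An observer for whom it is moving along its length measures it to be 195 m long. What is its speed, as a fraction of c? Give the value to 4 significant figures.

β ≈ 0.9066

γ = L₀/L = 462/195 = 2.36923
β = √(1 − 1/γ²) = 0.9066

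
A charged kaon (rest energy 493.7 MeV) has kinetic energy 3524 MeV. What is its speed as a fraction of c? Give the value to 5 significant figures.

γ = 1 + K/(m₀c²) = 1 + 3524/493.7 = 8.137938
β = √(1 − 1/γ²) = 0.99242

β ≈ 0.99242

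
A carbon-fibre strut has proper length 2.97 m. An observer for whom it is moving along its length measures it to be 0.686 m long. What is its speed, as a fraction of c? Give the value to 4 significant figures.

β ≈ 0.9730

γ = L₀/L = 2.97/0.686 = 4.32945
β = √(1 − 1/γ²) = 0.9730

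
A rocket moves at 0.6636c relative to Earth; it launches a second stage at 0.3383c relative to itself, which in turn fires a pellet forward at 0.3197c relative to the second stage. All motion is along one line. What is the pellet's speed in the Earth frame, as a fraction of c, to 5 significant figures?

u ≈ 0.90197c

Compose boost 2: (0.3383 + 0.6636)/(1 + 0.3383×0.6636) = 1.0019/1.224496 = 0.8182143
Compose boost 3: (0.3197 + 0.8182143)/(1 + 0.3197×0.8182143) = 1.137914/1.261583 = 0.90197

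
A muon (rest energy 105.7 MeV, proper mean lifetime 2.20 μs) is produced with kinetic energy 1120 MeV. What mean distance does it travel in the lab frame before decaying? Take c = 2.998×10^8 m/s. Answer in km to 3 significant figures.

γ = 1 + K/(m₀c²) = 1 + 1120/105.7 = 11.596
β = √(1 − 1/γ²) = 0.99627
Dilated lifetime: γτ₀ = 11.596 × 2.20 μs = 25.511 μs
d = βc·γτ₀ = 0.99627 × (2.998×10^8 m/s) × 2.5511×10^-5 s = 7.62 km

d ≈ 7.62 km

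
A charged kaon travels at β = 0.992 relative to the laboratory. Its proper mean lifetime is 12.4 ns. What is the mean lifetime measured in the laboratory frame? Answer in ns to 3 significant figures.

γ = 1/√(1 − 0.992²) = 7.9216
Time dilation: Δt = γτ₀ = 7.9216 × 12.4 ns = 98.2 ns

Δt ≈ 98.2 ns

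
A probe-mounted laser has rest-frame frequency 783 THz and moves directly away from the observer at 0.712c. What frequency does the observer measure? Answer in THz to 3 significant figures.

Relativistic Doppler: f_obs = f_src √((1−β)/(1+β))
= 783 × √(0.28800/1.7120) = 783 × 0.41015 = 321 THz

f_obs ≈ 321 THz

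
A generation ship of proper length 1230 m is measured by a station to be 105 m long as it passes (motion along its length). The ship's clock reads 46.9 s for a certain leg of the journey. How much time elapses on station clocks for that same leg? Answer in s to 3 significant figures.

Length contraction ⇒ γ = L₀/L = 1230/105 = 11.714
Time dilation: Δt = γτ₀ = 11.714 × 46.9 s = 549 s

Δt ≈ 549 s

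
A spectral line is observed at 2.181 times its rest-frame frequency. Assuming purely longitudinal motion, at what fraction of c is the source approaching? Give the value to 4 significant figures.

β ≈ 0.6526

f_obs/f_src = √((1+β)/(1−β)) = 2.181  ⇒  (1+β)/(1−β) = 4.75676
β = |1 − D²|/(1 + D²) = |1 − 4.75676|/(1 + 4.75676) = 0.6526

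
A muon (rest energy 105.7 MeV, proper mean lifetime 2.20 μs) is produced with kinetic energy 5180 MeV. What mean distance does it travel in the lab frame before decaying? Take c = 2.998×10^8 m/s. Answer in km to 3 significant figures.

d ≈ 33.0 km

γ = 1 + K/(m₀c²) = 1 + 5180/105.7 = 50.007
β = √(1 − 1/γ²) = 0.99980
Dilated lifetime: γτ₀ = 50.007 × 2.20 μs = 110.01 μs
d = βc·γτ₀ = 0.99980 × (2.998×10^8 m/s) × 0.00011001 s = 33.0 km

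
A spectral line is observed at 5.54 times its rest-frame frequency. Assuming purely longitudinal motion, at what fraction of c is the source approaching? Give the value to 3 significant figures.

f_obs/f_src = √((1+β)/(1−β)) = 5.54  ⇒  (1+β)/(1−β) = 30.692
β = |1 − D²|/(1 + D²) = |1 − 30.692|/(1 + 30.692) = 0.937

β ≈ 0.937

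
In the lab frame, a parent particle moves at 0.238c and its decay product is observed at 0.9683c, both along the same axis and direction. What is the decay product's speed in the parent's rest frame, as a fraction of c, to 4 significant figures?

Inverse velocity addition: u' = (u − v)/(1 − uv/c²)
= (0.9683 − 0.238)/(1 − 0.9683×0.238) = 0.7303/0.769545 = 0.9490

u' ≈ 0.9490c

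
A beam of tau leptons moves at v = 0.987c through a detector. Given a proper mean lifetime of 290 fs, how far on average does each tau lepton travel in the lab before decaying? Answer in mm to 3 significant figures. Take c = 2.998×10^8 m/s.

d ≈ 0.534 mm

γ = 1/√(1 − 0.987²) = 6.2220
Dilated lifetime: Δt = γτ₀ = 6.2220 × 290 fs = 1804.4 fs
d = vΔt = 0.987c × 1804.4 fs = 2.9590×10^8 m/s × 1.8044×10^-12 s = 0.534 mm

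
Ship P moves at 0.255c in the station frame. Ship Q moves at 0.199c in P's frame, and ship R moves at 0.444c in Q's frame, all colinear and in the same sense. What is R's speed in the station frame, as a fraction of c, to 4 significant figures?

u ≈ 0.7351c

Compose boost 2: (0.199 + 0.255)/(1 + 0.199×0.255) = 0.4540/1.05075 = 0.432074
Compose boost 3: (0.444 + 0.432074)/(1 + 0.444×0.432074) = 0.876074/1.19184 = 0.7351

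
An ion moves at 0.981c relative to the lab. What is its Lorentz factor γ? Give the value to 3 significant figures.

γ ≈ 5.15

γ = 1/√(1 − β²) = 1/√(1 − 0.981²) = 1/√(0.037639) = 5.15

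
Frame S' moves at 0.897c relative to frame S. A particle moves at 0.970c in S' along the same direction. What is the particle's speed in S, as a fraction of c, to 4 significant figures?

Relativistic velocity addition: u = (u' + v)/(1 + u'v/c²)
= (0.970 + 0.897)/(1 + 0.970×0.897) = 1.867/1.87009 = 0.9983

u ≈ 0.9983c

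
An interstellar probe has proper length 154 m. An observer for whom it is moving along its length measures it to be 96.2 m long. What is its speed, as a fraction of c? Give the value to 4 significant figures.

β ≈ 0.7809

γ = L₀/L = 154/96.2 = 1.60083
β = √(1 − 1/γ²) = 0.7809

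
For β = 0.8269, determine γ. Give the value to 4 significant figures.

γ = 1/√(1 − β²) = 1/√(1 − 0.8269²) = 1/√(0.316236) = 1.778

γ ≈ 1.778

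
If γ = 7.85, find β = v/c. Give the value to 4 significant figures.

β ≈ 0.9919

β = √(1 − 1/γ²) = √(1 − 1/7.85²) = √(0.983772) = 0.9919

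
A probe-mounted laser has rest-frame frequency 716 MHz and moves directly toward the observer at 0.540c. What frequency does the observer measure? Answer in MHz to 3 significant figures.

Relativistic Doppler: f_obs = f_src √((1+β)/(1−β))
= 716 × √(1.5400/0.46000) = 716 × 1.8297 = 1310 MHz

f_obs ≈ 1310 MHz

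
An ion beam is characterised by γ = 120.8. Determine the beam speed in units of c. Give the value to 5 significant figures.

β = √(1 − 1/γ²) = √(1 − 1/120.8²) = √(0.9999315) = 0.99997

β ≈ 0.99997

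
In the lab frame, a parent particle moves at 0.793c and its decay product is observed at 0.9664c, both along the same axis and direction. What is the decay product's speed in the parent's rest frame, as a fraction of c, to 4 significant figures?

Inverse velocity addition: u' = (u − v)/(1 − uv/c²)
= (0.9664 − 0.793)/(1 − 0.9664×0.793) = 0.1734/0.233645 = 0.7422

u' ≈ 0.7422c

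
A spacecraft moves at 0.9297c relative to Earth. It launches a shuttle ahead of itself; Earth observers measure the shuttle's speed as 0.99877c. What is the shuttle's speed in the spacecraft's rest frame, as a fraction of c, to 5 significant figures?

u' ≈ 0.96678c

Inverse velocity addition: u' = (u − v)/(1 − uv/c²)
= (0.99877 − 0.9297)/(1 − 0.99877×0.9297) = 0.069070/0.07144353 = 0.96678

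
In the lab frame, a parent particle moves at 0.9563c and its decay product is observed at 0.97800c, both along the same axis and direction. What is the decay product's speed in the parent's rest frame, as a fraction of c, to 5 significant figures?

u' ≈ 0.33519c

Inverse velocity addition: u' = (u − v)/(1 − uv/c²)
= (0.97800 − 0.9563)/(1 − 0.97800×0.9563) = 0.021700/0.06473860 = 0.33519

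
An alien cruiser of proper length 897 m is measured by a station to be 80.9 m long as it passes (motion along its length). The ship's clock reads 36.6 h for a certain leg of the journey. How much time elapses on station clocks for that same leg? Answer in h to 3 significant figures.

Length contraction ⇒ γ = L₀/L = 897/80.9 = 11.088
Time dilation: Δt = γτ₀ = 11.088 × 36.6 h = 406 h

Δt ≈ 406 h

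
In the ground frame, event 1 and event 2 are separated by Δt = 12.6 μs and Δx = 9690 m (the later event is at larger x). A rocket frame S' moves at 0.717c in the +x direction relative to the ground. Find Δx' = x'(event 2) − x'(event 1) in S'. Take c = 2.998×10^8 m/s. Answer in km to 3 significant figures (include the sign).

γ = 1/√(1 − 0.717²) = 1.4346
Δx' = γ(Δx − vΔt) = 1.4346 × (9690 m − 0.717×(2.998×10^8 m/s)×12.6×10^-6 s)
= 1.4346 × (6981.5 m) = 10.0 km

Δx' ≈ 10.0 km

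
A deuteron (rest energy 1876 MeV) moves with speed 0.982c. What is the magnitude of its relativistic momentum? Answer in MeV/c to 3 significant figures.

p ≈ 9750 MeV/c

γ = 1/√(1 − 0.982²) = 5.2943
p = γβm₀c = 5.2943 × 0.982 × 1876 MeV/c = 9750 MeV/c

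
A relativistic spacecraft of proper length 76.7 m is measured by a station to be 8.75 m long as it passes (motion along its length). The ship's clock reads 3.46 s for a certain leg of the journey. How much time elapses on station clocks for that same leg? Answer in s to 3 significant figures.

Δt ≈ 30.3 s

Length contraction ⇒ γ = L₀/L = 76.7/8.75 = 8.7657
Time dilation: Δt = γτ₀ = 8.7657 × 3.46 s = 30.3 s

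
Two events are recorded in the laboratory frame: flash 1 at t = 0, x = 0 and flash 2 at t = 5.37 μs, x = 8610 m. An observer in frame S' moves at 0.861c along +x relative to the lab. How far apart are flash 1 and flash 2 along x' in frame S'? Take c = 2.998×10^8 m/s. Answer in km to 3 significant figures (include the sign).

γ = 1/√(1 − 0.861²) = 1.9662
Δx' = γ(Δx − vΔt) = 1.9662 × (8610 m − 0.861×(2.998×10^8 m/s)×5.37×10^-6 s)
= 1.9662 × (7223.9 m) = 14.2 km

Δx' ≈ 14.2 km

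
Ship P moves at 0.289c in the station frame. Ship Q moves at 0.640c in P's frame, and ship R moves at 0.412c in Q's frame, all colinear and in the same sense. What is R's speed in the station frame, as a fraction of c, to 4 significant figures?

u ≈ 0.9040c

Compose boost 2: (0.640 + 0.289)/(1 + 0.640×0.289) = 0.9290/1.18496 = 0.783993
Compose boost 3: (0.412 + 0.783993)/(1 + 0.412×0.783993) = 1.19599/1.32300 = 0.9040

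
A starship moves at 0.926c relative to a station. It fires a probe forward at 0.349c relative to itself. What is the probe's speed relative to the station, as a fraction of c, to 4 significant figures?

Relativistic velocity addition: u = (u' + v)/(1 + u'v/c²)
= (0.349 + 0.926)/(1 + 0.349×0.926) = 1.275/1.32317 = 0.9636

u ≈ 0.9636c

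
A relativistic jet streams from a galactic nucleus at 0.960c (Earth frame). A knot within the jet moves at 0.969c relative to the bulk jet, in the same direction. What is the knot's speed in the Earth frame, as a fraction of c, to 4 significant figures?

u ≈ 0.9994c

Relativistic velocity addition: u = (u' + v)/(1 + u'v/c²)
= (0.969 + 0.960)/(1 + 0.969×0.960) = 1.929/1.93024 = 0.9994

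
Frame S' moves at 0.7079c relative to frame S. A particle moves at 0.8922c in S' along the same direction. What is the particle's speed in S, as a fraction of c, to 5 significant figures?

u ≈ 0.98070c

Relativistic velocity addition: u = (u' + v)/(1 + u'v/c²)
= (0.8922 + 0.7079)/(1 + 0.8922×0.7079) = 1.6001/1.631588 = 0.98070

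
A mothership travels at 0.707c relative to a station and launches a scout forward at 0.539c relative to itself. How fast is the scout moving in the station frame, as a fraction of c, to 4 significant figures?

Compose boost 2: (0.539 + 0.707)/(1 + 0.539×0.707) = 1.246/1.38107 = 0.9022

u ≈ 0.9022c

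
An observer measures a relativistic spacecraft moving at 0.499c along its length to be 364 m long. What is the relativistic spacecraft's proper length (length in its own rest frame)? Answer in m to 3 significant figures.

L₀ ≈ 420 m

γ = 1/√(1 − 0.499²) = 1.1539
L₀ = γL = 1.1539 × 364 = 420 m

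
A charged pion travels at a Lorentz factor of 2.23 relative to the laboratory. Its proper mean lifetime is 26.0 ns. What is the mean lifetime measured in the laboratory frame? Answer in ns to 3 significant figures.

Δt ≈ 58.0 ns

γ = 2.23 (given)
Time dilation: Δt = γτ₀ = 2.23 × 26.0 ns = 58.0 ns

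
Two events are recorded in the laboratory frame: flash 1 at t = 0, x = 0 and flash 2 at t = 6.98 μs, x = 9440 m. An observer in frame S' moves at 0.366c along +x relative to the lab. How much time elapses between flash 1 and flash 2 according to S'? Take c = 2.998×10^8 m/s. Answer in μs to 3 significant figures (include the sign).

γ = 1/√(1 − 0.366²) = 1.0746
Δt' = γ(Δt − vΔx/c²) = 1.0746 × (6.98 μs − 0.366×9440 m / (2.998×10^8 m/s))
= 1.0746 × (-4.5445 μs) = -4.88 μs

Δt' ≈ -4.88 μs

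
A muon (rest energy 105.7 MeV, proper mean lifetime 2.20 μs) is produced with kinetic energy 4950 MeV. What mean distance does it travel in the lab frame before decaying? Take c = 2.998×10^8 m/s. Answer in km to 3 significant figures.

d ≈ 31.5 km

γ = 1 + K/(m₀c²) = 1 + 4950/105.7 = 47.831
β = √(1 − 1/γ²) = 0.99978
Dilated lifetime: γτ₀ = 47.831 × 2.20 μs = 105.23 μs
d = βc·γτ₀ = 0.99978 × (2.998×10^8 m/s) × 0.00010523 s = 31.5 km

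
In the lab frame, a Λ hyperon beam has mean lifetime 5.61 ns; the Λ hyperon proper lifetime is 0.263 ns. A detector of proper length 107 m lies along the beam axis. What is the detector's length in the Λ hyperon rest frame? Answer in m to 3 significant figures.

Time dilation ⇒ γ = Δt/τ₀ = 5.61/0.263 = 21.331
Length contraction: L = L₀/γ = 107/21.331 = 5.02 m

L ≈ 5.02 m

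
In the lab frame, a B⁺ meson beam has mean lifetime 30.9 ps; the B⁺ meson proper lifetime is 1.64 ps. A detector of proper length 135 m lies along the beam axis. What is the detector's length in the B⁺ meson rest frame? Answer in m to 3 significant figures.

L ≈ 7.17 m

Time dilation ⇒ γ = Δt/τ₀ = 30.9/1.64 = 18.841
Length contraction: L = L₀/γ = 135/18.841 = 7.17 m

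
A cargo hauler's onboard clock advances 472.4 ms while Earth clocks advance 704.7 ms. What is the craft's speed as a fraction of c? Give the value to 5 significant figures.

β ≈ 0.74204

γ = Δt/τ₀ = 704.7/472.4 = 1.491744
β = √(1 − 1/γ²) = √(1 − 1/1.491744²) = 0.74204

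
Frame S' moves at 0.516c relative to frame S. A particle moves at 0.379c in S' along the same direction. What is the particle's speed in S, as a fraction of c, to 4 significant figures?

u ≈ 0.7486c

Relativistic velocity addition: u = (u' + v)/(1 + u'v/c²)
= (0.379 + 0.516)/(1 + 0.379×0.516) = 0.8950/1.19556 = 0.7486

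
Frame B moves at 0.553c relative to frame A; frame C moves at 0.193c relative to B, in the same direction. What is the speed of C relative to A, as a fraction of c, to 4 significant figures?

u ≈ 0.6741c

Compose boost 2: (0.193 + 0.553)/(1 + 0.193×0.553) = 0.7460/1.10673 = 0.6741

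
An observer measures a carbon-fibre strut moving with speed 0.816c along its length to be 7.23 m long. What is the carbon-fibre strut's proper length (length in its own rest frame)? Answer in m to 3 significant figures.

L₀ ≈ 12.5 m

γ = 1/√(1 − 0.816²) = 1.7299
L₀ = γL = 1.7299 × 7.23 = 12.5 m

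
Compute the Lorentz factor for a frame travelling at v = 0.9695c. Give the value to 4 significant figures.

γ ≈ 4.080

γ = 1/√(1 − β²) = 1/√(1 − 0.9695²) = 1/√(0.0600697) = 4.080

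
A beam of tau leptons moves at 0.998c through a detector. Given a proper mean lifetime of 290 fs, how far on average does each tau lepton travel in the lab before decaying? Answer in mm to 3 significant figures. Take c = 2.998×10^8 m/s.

d ≈ 1.37 mm

γ = 1/√(1 − 0.998²) = 15.819
Dilated lifetime: Δt = γτ₀ = 15.819 × 290 fs = 4587.6 fs
d = vΔt = 0.998c × 4587.6 fs = 2.9920×10^8 m/s × 4.5876×10^-12 s = 1.37 mm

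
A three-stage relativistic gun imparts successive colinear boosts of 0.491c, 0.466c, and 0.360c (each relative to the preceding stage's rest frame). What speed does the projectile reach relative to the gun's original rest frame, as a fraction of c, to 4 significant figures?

u ≈ 0.8894c

Compose boost 2: (0.466 + 0.491)/(1 + 0.466×0.491) = 0.9570/1.22881 = 0.778805
Compose boost 3: (0.360 + 0.778805)/(1 + 0.360×0.778805) = 1.13880/1.28037 = 0.8894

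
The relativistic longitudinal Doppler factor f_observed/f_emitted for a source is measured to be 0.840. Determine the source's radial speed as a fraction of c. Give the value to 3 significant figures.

β ≈ 0.173

f_obs/f_src = √((1−β)/(1+β)) = 0.840  ⇒  (1−β)/(1+β) = 0.70560
β = |1 − D²|/(1 + D²) = |1 − 0.70560|/(1 + 0.70560) = 0.173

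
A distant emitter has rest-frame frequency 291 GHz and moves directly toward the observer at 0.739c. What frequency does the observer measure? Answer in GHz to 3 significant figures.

f_obs ≈ 751 GHz

Relativistic Doppler: f_obs = f_src √((1+β)/(1−β))
= 291 × √(1.7390/0.26100) = 291 × 2.5812 = 751 GHz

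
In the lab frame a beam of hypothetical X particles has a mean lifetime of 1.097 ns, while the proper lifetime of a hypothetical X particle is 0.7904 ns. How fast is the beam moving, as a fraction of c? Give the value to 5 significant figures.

γ = Δt/τ₀ = 1.097/0.7904 = 1.387905
β = √(1 − 1/γ²) = √(1 − 1/1.387905²) = 0.69344

β ≈ 0.69344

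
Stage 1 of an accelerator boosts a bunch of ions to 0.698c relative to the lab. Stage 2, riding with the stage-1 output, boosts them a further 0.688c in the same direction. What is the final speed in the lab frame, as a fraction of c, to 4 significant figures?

u ≈ 0.9363c

Compose boost 2: (0.688 + 0.698)/(1 + 0.688×0.698) = 1.386/1.48022 = 0.9363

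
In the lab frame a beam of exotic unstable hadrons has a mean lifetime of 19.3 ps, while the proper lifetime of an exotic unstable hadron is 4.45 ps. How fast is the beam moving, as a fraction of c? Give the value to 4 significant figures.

β ≈ 0.9731

γ = Δt/τ₀ = 19.3/4.45 = 4.33708
β = √(1 − 1/γ²) = √(1 − 1/4.33708²) = 0.9731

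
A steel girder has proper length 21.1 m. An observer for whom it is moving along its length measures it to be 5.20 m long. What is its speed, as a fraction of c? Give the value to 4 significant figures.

γ = L₀/L = 21.1/5.20 = 4.05769
β = √(1 − 1/γ²) = 0.9692

β ≈ 0.9692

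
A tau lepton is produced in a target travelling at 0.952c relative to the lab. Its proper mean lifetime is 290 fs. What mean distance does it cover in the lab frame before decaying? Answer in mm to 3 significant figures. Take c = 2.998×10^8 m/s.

d ≈ 0.270 mm

γ = 1/√(1 − 0.952²) = 3.2669
Dilated lifetime: Δt = γτ₀ = 3.2669 × 290 fs = 947.41 fs
d = vΔt = 0.952c × 947.41 fs = 2.8541×10^8 m/s × 9.4741×10^-13 s = 0.270 mm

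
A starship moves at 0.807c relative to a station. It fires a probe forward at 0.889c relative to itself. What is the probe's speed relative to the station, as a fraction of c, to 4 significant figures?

u ≈ 0.9875c

Relativistic velocity addition: u = (u' + v)/(1 + u'v/c²)
= (0.889 + 0.807)/(1 + 0.889×0.807) = 1.696/1.71742 = 0.9875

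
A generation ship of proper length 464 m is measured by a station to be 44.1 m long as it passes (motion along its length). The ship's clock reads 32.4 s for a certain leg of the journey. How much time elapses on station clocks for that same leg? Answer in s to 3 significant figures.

Δt ≈ 341 s

Length contraction ⇒ γ = L₀/L = 464/44.1 = 10.522
Time dilation: Δt = γτ₀ = 10.522 × 32.4 s = 341 s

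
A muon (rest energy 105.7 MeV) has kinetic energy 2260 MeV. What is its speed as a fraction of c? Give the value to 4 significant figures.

γ = 1 + K/(m₀c²) = 1 + 2260/105.7 = 22.3813
β = √(1 − 1/γ²) = 0.9990

β ≈ 0.9990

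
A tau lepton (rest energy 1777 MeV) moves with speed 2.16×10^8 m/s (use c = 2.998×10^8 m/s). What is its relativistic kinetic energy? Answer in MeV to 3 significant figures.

β = v/c = 2.16×10^8 / 2.998×10^8 = 0.72048
γ = 1/√(1 − 0.72048²) = 1.4420
K = (γ − 1)m₀c² = (1.4420 − 1) × 1777 MeV = 0.44201 × 1777 MeV = 785 MeV

K ≈ 785 MeV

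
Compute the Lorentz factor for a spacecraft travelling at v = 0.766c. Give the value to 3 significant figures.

γ ≈ 1.56

γ = 1/√(1 − β²) = 1/√(1 − 0.766²) = 1/√(0.41324) = 1.56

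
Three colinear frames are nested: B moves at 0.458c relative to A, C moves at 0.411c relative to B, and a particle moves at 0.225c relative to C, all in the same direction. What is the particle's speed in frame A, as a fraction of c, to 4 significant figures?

u ≈ 0.8212c

Compose boost 2: (0.411 + 0.458)/(1 + 0.411×0.458) = 0.8690/1.18824 = 0.731335
Compose boost 3: (0.225 + 0.731335)/(1 + 0.225×0.731335) = 0.956335/1.16455 = 0.8212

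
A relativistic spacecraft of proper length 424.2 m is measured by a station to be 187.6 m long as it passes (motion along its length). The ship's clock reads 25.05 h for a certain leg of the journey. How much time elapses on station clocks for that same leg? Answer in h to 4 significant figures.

Δt ≈ 56.64 h

Length contraction ⇒ γ = L₀/L = 424.2/187.6 = 2.26119
Time dilation: Δt = γτ₀ = 2.26119 × 25.05 h = 56.64 h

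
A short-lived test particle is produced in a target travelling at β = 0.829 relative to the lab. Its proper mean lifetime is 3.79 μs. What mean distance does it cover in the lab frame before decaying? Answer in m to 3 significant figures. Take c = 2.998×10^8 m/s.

γ = 1/√(1 − 0.829²) = 1.7881
Dilated lifetime: Δt = γτ₀ = 1.7881 × 3.79 μs = 6.7770 μs
d = vΔt = 0.829c × 6.7770 μs = 2.4853×10^8 m/s × 6.7770×10^-6 s = 1680 m

d ≈ 1680 m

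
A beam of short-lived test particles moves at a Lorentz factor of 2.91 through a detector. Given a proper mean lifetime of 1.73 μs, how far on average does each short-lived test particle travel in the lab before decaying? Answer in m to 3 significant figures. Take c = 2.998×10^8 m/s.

d ≈ 1420 m

β = √(1 − 1/γ²) = √(1 − 1/2.91²) = 0.93910
Dilated lifetime: Δt = γτ₀ = 2.91 × 1.73 μs = 5.0343 μs
d = vΔt = 0.93910c × 5.0343 μs = 2.8154×10^8 m/s × 5.0343×10^-6 s = 1420 m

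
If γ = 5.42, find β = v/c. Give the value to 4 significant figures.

β ≈ 0.9828

β = √(1 − 1/γ²) = √(1 − 1/5.42²) = √(0.965959) = 0.9828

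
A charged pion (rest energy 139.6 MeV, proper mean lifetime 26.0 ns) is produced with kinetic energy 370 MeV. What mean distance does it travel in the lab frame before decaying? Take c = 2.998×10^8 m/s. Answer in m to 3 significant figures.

γ = 1 + K/(m₀c²) = 1 + 370/139.6 = 3.6504
β = √(1 − 1/γ²) = 0.96175
Dilated lifetime: γτ₀ = 3.6504 × 26.0 ns = 94.911 ns
d = βc·γτ₀ = 0.96175 × (2.998×10^8 m/s) × 9.4911×10^-8 s = 27.4 m

d ≈ 27.4 m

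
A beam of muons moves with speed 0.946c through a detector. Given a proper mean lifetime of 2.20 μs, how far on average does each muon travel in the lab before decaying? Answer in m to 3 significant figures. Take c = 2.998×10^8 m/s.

d ≈ 1920 m

γ = 1/√(1 − 0.946²) = 3.0848
Dilated lifetime: Δt = γτ₀ = 3.0848 × 2.20 μs = 6.7866 μs
d = vΔt = 0.946c × 6.7866 μs = 2.8361×10^8 m/s × 6.7866×10^-6 s = 1920 m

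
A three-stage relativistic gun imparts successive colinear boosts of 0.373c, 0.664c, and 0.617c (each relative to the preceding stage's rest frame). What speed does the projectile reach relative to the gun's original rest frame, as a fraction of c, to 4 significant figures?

Compose boost 2: (0.664 + 0.373)/(1 + 0.664×0.373) = 1.037/1.24767 = 0.831148
Compose boost 3: (0.617 + 0.831148)/(1 + 0.617×0.831148) = 1.44815/1.51282 = 0.9573

u ≈ 0.9573c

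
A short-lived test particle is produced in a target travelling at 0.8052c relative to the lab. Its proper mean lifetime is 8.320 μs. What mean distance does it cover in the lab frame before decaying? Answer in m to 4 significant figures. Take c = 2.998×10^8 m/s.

d ≈ 3387 m

γ = 1/√(1 − 0.8052²) = 1.68633
Dilated lifetime: Δt = γτ₀ = 1.68633 × 8.320 μs = 14.0303 μs
d = vΔt = 0.8052c × 14.0303 μs = 2.41399×10^8 m/s × 1.40303×10^-5 s = 3387 m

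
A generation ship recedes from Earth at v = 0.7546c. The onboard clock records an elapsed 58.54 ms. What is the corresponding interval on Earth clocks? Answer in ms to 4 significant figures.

Δt ≈ 89.21 ms

γ = 1/√(1 − 0.7546²) = 1.52396
Time dilation: Δt = γτ₀ = 1.52396 × 58.54 ms = 89.21 ms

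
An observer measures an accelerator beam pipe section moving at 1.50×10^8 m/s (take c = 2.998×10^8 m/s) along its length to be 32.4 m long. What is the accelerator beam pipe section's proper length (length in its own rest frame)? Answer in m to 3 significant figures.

β = v/c = 1.50×10^8 / 2.998×10^8 = 0.50033
γ = 1/√(1 − 0.50033²) = 1.1550
L₀ = γL = 1.1550 × 32.4 = 37.4 m

L₀ ≈ 37.4 m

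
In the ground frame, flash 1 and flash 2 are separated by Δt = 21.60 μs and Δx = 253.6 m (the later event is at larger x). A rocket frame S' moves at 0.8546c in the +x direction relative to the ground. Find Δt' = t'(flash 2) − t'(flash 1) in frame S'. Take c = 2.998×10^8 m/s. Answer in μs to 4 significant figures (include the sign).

γ = 1/√(1 − 0.8546²) = 1.92572
Δt' = γ(Δt − vΔx/c²) = 1.92572 × (21.60 μs − 0.8546×253.6 m / (2.998×10^8 m/s))
= 1.92572 × (20.8771 μs) = 40.20 μs

Δt' ≈ 40.20 μs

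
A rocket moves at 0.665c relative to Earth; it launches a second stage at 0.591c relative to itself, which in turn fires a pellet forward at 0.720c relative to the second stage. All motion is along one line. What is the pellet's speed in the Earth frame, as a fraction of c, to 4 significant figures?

Compose boost 2: (0.591 + 0.665)/(1 + 0.591×0.665) = 1.256/1.39302 = 0.901641
Compose boost 3: (0.720 + 0.901641)/(1 + 0.720×0.901641) = 1.62164/1.64918 = 0.9833

u ≈ 0.9833c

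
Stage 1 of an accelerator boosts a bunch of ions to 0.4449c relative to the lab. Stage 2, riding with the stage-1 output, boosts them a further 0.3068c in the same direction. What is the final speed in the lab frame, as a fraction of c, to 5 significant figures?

Compose boost 2: (0.3068 + 0.4449)/(1 + 0.3068×0.4449) = 0.75170/1.136495 = 0.66142

u ≈ 0.66142c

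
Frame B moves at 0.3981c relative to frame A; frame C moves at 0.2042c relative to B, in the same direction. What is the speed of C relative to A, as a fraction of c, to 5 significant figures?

u ≈ 0.55702c

Compose boost 2: (0.2042 + 0.3981)/(1 + 0.2042×0.3981) = 0.60230/1.081292 = 0.55702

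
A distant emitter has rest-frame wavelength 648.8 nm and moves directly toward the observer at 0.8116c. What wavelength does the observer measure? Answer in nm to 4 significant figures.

Relativistic Doppler: λ_obs = λ_src √((1−β)/(1+β))
= 648.8 × √(0.188400/1.81160) = 648.8 × 0.322485 = 209.2 nm

λ_obs ≈ 209.2 nm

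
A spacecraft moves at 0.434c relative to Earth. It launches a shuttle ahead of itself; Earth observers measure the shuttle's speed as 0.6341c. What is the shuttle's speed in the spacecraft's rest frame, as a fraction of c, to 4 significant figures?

Inverse velocity addition: u' = (u − v)/(1 − uv/c²)
= (0.6341 − 0.434)/(1 − 0.6341×0.434) = 0.2001/0.724801 = 0.2761

u' ≈ 0.2761c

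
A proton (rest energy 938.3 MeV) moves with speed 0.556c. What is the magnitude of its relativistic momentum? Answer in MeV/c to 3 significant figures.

p ≈ 628 MeV/c

γ = 1/√(1 − 0.556²) = 1.2031
p = γβm₀c = 1.2031 × 0.556 × 938.3 MeV/c = 628 MeV/c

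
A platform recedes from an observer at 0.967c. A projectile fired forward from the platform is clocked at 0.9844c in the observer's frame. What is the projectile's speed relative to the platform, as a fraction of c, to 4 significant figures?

Inverse velocity addition: u' = (u − v)/(1 − uv/c²)
= (0.9844 − 0.967)/(1 − 0.9844×0.967) = 0.01740/0.0480852 = 0.3619

u' ≈ 0.3619c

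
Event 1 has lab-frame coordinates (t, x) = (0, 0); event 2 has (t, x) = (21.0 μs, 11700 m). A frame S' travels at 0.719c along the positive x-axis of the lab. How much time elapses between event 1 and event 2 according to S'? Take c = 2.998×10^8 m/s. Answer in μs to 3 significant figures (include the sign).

Δt' ≈ -10.2 μs

γ = 1/√(1 − 0.719²) = 1.4388
Δt' = γ(Δt − vΔx/c²) = 1.4388 × (21.0 μs − 0.719×11700 m / (2.998×10^8 m/s))
= 1.4388 × (-7.0597 μs) = -10.2 μs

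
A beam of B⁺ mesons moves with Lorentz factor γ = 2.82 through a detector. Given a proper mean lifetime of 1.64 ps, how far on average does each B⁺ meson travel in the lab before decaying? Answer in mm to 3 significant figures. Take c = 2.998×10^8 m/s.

d ≈ 1.30 mm

β = √(1 − 1/γ²) = √(1 − 1/2.82²) = 0.93501
Dilated lifetime: Δt = γτ₀ = 2.82 × 1.64 ps = 4.6248 ps
d = vΔt = 0.93501c × 4.6248 ps = 2.8032×10^8 m/s × 4.6248×10^-12 s = 1.30 mm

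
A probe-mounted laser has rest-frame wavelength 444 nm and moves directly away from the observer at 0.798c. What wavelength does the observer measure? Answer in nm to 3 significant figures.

λ_obs ≈ 1320 nm

Relativistic Doppler: λ_obs = λ_src √((1+β)/(1−β))
= 444 × √(1.7980/0.20200) = 444 × 2.9835 = 1320 nm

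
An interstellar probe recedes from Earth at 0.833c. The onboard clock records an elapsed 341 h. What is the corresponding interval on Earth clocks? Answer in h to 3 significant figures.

Δt ≈ 616 h

γ = 1/√(1 − 0.833²) = 1.8074
Time dilation: Δt = γτ₀ = 1.8074 × 341 h = 616 h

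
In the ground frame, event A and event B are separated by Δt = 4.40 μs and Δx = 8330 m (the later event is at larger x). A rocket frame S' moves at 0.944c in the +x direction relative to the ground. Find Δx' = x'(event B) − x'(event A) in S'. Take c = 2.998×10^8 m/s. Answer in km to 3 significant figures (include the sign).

Δx' ≈ 21.5 km

γ = 1/√(1 − 0.944²) = 3.0308
Δx' = γ(Δx − vΔt) = 3.0308 × (8330 m − 0.944×(2.998×10^8 m/s)×4.40×10^-6 s)
= 3.0308 × (7084.8 m) = 21.5 km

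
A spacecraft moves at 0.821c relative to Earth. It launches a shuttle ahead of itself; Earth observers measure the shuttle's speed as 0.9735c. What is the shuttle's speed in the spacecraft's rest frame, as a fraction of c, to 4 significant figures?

Inverse velocity addition: u' = (u − v)/(1 − uv/c²)
= (0.9735 − 0.821)/(1 − 0.9735×0.821) = 0.1525/0.200757 = 0.7596

u' ≈ 0.7596c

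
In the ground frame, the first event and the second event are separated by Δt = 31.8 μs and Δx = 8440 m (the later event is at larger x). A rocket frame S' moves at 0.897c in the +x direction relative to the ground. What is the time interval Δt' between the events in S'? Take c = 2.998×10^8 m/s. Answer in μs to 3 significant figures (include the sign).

γ = 1/√(1 − 0.897²) = 2.2623
Δt' = γ(Δt − vΔx/c²) = 2.2623 × (31.8 μs − 0.897×8440 m / (2.998×10^8 m/s))
= 2.2623 × (6.5476 μs) = 14.8 μs

Δt' ≈ 14.8 μs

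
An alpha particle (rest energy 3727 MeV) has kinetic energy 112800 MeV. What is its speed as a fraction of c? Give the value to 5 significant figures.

β ≈ 0.99949

γ = 1 + K/(m₀c²) = 1 + 112800/3727 = 31.26563
β = √(1 − 1/γ²) = 0.99949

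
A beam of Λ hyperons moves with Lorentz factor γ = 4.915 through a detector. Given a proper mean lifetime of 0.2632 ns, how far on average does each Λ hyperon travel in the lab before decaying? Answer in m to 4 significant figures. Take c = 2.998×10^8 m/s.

β = √(1 − 1/γ²) = √(1 − 1/4.915²) = 0.979084
Dilated lifetime: Δt = γτ₀ = 4.915 × 0.2632 ns = 1.29363 ns
d = vΔt = 0.979084c × 1.29363 ns = 2.93529×10^8 m/s × 1.29363×10^-9 s = 0.3797 m

d ≈ 0.3797 m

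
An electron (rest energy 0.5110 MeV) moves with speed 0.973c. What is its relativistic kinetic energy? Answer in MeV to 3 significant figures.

γ = 1/√(1 − 0.973²) = 4.3327
K = (γ − 1)m₀c² = (4.3327 − 1) × 0.5110 MeV = 3.3327 × 0.5110 MeV = 1.70 MeV

K ≈ 1.70 MeV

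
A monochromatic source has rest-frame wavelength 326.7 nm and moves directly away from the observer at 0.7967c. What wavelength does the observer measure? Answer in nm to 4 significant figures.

λ_obs ≈ 971.2 nm

Relativistic Doppler: λ_obs = λ_src √((1+β)/(1−β))
= 326.7 × √(1.79670/0.203300) = 326.7 × 2.97282 = 971.2 nm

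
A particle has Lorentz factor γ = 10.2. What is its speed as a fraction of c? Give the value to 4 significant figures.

β = √(1 − 1/γ²) = √(1 − 1/10.2²) = √(0.990388) = 0.9952

β ≈ 0.9952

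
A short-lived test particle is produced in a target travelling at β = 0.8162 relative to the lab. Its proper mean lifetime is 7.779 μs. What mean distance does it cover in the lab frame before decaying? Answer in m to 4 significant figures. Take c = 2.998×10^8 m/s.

γ = 1/√(1 − 0.8162²) = 1.73079
Dilated lifetime: Δt = γτ₀ = 1.73079 × 7.779 μs = 13.4638 μs
d = vΔt = 0.8162c × 13.4638 μs = 2.44697×10^8 m/s × 1.34638×10^-5 s = 3295 m

d ≈ 3295 m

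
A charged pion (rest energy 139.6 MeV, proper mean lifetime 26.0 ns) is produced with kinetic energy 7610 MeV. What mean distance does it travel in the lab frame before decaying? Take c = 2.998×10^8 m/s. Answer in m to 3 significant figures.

d ≈ 433 m

γ = 1 + K/(m₀c²) = 1 + 7610/139.6 = 55.513
β = √(1 − 1/γ²) = 0.99984
Dilated lifetime: γτ₀ = 55.513 × 26.0 ns = 1443.3 ns
d = βc·γτ₀ = 0.99984 × (2.998×10^8 m/s) × 1.4433×10^-6 s = 433 m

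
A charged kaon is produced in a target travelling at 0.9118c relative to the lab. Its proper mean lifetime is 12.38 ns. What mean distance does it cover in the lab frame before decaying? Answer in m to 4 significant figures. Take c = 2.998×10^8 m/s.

d ≈ 8.241 m

γ = 1/√(1 − 0.9118²) = 2.43526
Dilated lifetime: Δt = γτ₀ = 2.43526 × 12.38 ns = 30.1485 ns
d = vΔt = 0.9118c × 30.1485 ns = 2.73358×10^8 m/s × 3.01485×10^-8 s = 8.241 m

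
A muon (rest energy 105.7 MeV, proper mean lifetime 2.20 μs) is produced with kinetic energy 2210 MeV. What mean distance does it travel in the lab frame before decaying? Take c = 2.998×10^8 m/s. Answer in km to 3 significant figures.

γ = 1 + K/(m₀c²) = 1 + 2210/105.7 = 21.908
β = √(1 − 1/γ²) = 0.99896
Dilated lifetime: γτ₀ = 21.908 × 2.20 μs = 48.198 μs
d = βc·γτ₀ = 0.99896 × (2.998×10^8 m/s) × 4.8198×10^-5 s = 14.4 km

d ≈ 14.4 km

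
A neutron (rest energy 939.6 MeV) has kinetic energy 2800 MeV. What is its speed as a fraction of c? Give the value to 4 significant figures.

β ≈ 0.9679

γ = 1 + K/(m₀c²) = 1 + 2800/939.6 = 3.97999
β = √(1 − 1/γ²) = 0.9679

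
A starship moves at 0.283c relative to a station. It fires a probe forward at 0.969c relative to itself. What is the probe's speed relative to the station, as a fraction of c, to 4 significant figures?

Relativistic velocity addition: u = (u' + v)/(1 + u'v/c²)
= (0.969 + 0.283)/(1 + 0.969×0.283) = 1.252/1.27423 = 0.9826

u ≈ 0.9826c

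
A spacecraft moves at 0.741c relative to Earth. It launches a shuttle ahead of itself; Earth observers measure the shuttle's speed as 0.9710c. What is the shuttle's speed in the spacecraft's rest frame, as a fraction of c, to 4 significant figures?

u' ≈ 0.8200c

Inverse velocity addition: u' = (u − v)/(1 − uv/c²)
= (0.9710 − 0.741)/(1 − 0.9710×0.741) = 0.2300/0.280489 = 0.8200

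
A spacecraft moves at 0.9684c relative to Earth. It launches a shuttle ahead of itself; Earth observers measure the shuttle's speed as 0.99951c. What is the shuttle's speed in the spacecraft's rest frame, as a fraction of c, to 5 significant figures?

u' ≈ 0.96993c

Inverse velocity addition: u' = (u − v)/(1 − uv/c²)
= (0.99951 − 0.9684)/(1 − 0.99951×0.9684) = 0.031110/0.03207452 = 0.96993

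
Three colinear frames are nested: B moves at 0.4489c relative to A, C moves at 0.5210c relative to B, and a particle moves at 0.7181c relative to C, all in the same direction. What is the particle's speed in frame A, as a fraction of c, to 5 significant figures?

u ≈ 0.96145c

Compose boost 2: (0.5210 + 0.4489)/(1 + 0.5210×0.4489) = 0.96990/1.233877 = 0.7860590
Compose boost 3: (0.7181 + 0.7860590)/(1 + 0.7181×0.7860590) = 1.504159/1.564469 = 0.96145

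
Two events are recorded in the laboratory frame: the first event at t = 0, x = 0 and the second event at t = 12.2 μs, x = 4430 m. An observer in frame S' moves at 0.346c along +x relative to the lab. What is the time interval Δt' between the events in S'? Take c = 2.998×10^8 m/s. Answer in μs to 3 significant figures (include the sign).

γ = 1/√(1 − 0.346²) = 1.0658
Δt' = γ(Δt − vΔx/c²) = 1.0658 × (12.2 μs − 0.346×4430 m / (2.998×10^8 m/s))
= 1.0658 × (7.0873 μs) = 7.55 μs

Δt' ≈ 7.55 μs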